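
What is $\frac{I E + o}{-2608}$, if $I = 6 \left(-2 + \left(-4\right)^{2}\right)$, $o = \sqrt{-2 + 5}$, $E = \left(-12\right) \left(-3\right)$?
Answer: $- \frac{189}{163} - \frac{\sqrt{3}}{2608} \approx -1.1602$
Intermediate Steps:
$E = 36$
$o = \sqrt{3} \approx 1.732$
$I = 84$ ($I = 6 \left(-2 + 16\right) = 6 \cdot 14 = 84$)
$\frac{I E + o}{-2608} = \frac{84 \cdot 36 + \sqrt{3}}{-2608} = \left(3024 + \sqrt{3}\right) \left(- \frac{1}{2608}\right) = - \frac{189}{163} - \frac{\sqrt{3}}{2608}$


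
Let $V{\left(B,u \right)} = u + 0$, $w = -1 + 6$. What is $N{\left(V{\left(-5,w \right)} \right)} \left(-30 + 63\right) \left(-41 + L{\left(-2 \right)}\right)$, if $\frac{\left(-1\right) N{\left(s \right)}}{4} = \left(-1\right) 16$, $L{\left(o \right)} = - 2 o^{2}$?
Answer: $-103488$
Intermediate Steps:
$w = 5$
$V{\left(B,u \right)} = u$
$N{\left(s \right)} = 64$ ($N{\left(s \right)} = - 4 \left(\left(-1\right) 16\right) = \left(-4\right) \left(-16\right) = 64$)
$N{\left(V{\left(-5,w \right)} \right)} \left(-30 + 63\right) \left(-41 + L{\left(-2 \right)}\right) = 64 \left(-30 + 63\right) \left(-41 - 2 \left(-2\right)^{2}\right) = 64 \cdot 33 \left(-41 - 8\right) = 64 \cdot 33 \left(-49\right) = 64 \left(-1617\right) = -103488$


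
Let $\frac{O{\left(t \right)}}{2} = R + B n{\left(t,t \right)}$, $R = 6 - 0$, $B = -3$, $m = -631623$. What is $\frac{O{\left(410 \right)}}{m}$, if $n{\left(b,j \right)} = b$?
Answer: $\frac{816}{210541} \approx 0.0038757$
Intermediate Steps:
$R = 6$ ($R = 6 + 0 = 6$)
$O{\left(t \right)} = 12 - 6 t$ ($O{\left(t \right)} = 2 \left(6 - 3 t\right) = 12 - 6 t$)
$\frac{O{\left(410 \right)}}{m} = \frac{12 - 2460}{-631623} = \left(12 - 2460\right) \left(- \frac{1}{631623}\right) = \left(-2448\right) \left(- \frac{1}{631623}\right) = \frac{816}{210541}$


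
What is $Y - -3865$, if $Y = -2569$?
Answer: $1296$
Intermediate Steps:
$Y - -3865 = -2569 - -3865 = -2569 + 3865 = 1296$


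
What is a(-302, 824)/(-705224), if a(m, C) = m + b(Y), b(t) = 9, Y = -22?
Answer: 293/705224 ≈ 0.00041547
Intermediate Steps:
a(m, C) = 9 + m (a(m, C) = m + 9 = 9 + m)
a(-302, 824)/(-705224) = (9 - 302)/(-705224) = -293*(-1/705224) = 293/705224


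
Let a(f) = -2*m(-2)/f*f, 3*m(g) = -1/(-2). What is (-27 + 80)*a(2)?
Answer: -53/3 ≈ -17.667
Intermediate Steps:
m(g) = ⅙ (m(g) = (-1/(-2))/3 = (-1*(-½))/3 = (⅓)*(½) = ⅙)
a(f) = -⅓ (a(f) = -2*1/(6*f)*f = -2*⅙ = -⅓)
(-27 + 80)*a(2) = (-27 + 80)*(-⅓) = 53*(-⅓) = -53/3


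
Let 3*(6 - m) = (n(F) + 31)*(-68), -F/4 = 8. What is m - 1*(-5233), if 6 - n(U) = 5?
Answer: 17893/3 ≈ 5964.3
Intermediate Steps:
F = -32 (F = -4*8 = -32)
n(U) = 1 (n(U) = 6 - 1*5 = 6 - 5 = 1)
m = 2194/3 (m = 6 - (1 + 31)*(-68)/3 = 6 - 32*(-68)/3 = 6 - ⅓*(-2176) = 6 + 2176/3 = 2194/3 ≈ 731.33)
m - 1*(-5233) = 2194/3 - 1*(-5233) = 2194/3 + 5233 = 17893/3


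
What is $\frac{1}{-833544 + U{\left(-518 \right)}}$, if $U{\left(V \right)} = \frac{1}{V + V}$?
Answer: $- \frac{1036}{863551585} \approx -1.1997 \cdot 10^{-6}$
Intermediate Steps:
$U{\left(V \right)} = \frac{1}{2 V}$
$\frac{1}{-833544 + U{\left(-518 \right)}} = \frac{1}{-833544 + \frac{1}{2 \left(-518\right)}} = \frac{1}{-833544 + \frac{1}{2} \left(- \frac{1}{518}\right)} = \frac{1}{-833544 - \frac{1}{1036}} = \frac{1}{- \frac{863551585}{1036}} = - \frac{1036}{863551585}$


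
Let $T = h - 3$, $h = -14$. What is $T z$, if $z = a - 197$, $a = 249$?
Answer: $-884$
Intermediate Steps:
$T = -17$ ($T = -14 - 3 = -17$)
$z = 52$ ($z = 249 - 197 = 52$)
$T z = \left(-17\right) 52 = -884$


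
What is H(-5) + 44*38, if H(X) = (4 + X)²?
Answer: 1673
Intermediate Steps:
H(-5) + 44*38 = (4 - 5)² + 44*38 = (-1)² + 1672 = 1 + 1672 = 1673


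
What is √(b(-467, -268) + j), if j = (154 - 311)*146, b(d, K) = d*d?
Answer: 7*√3983 ≈ 441.78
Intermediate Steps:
b(d, K) = d²
j = -22922 (j = -157*146 = -22922)
√(b(-467, -268) + j) = √((-467)² - 22922) = √(218089 - 22922) = √195167 = 7*√3983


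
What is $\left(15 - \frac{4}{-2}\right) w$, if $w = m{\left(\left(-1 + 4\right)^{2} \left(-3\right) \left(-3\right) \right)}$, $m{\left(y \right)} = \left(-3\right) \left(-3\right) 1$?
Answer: $153$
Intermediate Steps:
$m{\left(y \right)} = 9$ ($m{\left(y \right)} = 9 \cdot 1 = 9$)
$w = 9$
$\left(15 - \frac{4}{-2}\right) w = \left(15 - \frac{4}{-2}\right) 9 = \left(15 - -2\right) 9 = \left(15 + 2\right) 9 = 17 \cdot 9 = 153$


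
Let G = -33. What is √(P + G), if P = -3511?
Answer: 2*I*√886 ≈ 59.531*I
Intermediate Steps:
√(P + G) = √(-3511 - 33) = √(-3544) = 2*I*√886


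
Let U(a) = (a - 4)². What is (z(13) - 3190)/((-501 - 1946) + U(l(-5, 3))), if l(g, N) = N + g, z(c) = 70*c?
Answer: 2280/2411 ≈ 0.94567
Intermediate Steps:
U(a) = (-4 + a)²
(z(13) - 3190)/((-501 - 1946) + U(l(-5, 3))) = (70*13 - 3190)/((-501 - 1946) + (-4 + (3 - 5))²) = (910 - 3190)/(-2447 + (-4 - 2)²) = -2280/(-2447 + (-6)²) = -2280/(-2447 + 36) = -2280/(-2411) = -2280*(-1/2411) = 2280/2411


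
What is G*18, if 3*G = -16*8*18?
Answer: -13824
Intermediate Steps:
G = -768 (G = (-16*8*18)/3 = (-128*18)/3 = (⅓)*(-2304) = -768)
G*18 = -768*18 = -13824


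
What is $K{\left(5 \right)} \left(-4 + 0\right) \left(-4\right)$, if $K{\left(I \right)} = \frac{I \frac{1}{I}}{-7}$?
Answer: $- \frac{16}{7} \approx -2.2857$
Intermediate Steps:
$K{\left(I \right)} = - \frac{1}{7}$ ($K{\left(I \right)} = 1 \left(- \frac{1}{7}\right) = - \frac{1}{7}$)
$K{\left(5 \right)} \left(-4 + 0\right) \left(-4\right) = - \frac{\left(-4 + 0\right) \left(-4\right)}{7} = - \frac{\left(-4\right) \left(-4\right)}{7} = \left(- \frac{1}{7}\right) 16 = - \frac{16}{7}$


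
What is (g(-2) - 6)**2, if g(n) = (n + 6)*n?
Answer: 196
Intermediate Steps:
g(n) = n*(6 + n) (g(n) = (6 + n)*n = n*(6 + n))
(g(-2) - 6)**2 = (-2*(6 - 2) - 6)**2 = (-2*4 - 6)**2 = (-8 - 6)**2 = (-14)**2 = 196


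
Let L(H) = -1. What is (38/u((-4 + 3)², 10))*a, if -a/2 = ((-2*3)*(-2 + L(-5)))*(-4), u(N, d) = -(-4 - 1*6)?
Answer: 2736/5 ≈ 547.20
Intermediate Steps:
u(N, d) = 10 (u(N, d) = -(-4 - 6) = -1*(-10) = 10)
a = 144 (a = -2*(-2*3)*(-2 - 1)*(-4) = -2*(-6*(-3))*(-4) = -36*(-4) = -2*(-72) = 144)
(38/u((-4 + 3)², 10))*a = (38/10)*144 = (38*(⅒))*144 = (19/5)*144 = 2736/5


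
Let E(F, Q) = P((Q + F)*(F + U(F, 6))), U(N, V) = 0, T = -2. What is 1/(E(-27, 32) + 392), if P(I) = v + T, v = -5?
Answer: 1/385 ≈ 0.0025974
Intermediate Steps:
P(I) = -7 (P(I) = -5 - 2 = -7)
E(F, Q) = -7
1/(E(-27, 32) + 392) = 1/(-7 + 392) = 1/385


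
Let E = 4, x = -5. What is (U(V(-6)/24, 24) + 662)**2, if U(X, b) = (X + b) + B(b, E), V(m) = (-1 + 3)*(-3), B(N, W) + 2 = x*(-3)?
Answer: 7812025/16 ≈ 4.8825e+5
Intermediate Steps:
B(N, W) = 13 (B(N, W) = -2 - 5*(-3) = -2 + 15 = 13)
V(m) = -6 (V(m) = 2*(-3) = -6)
U(X, b) = 13 + X + b (U(X, b) = (X + b) + 13 = 13 + X + b)
(U(V(-6)/24, 24) + 662)**2 = ((13 - 6/24 + 24) + 662)**2 = ((13 - 6*1/24 + 24) + 662)**2 = ((13 - 1/4 + 24) + 662)**2 = (147/4 + 662)**2 = (2795/4)**2 = 7812025/16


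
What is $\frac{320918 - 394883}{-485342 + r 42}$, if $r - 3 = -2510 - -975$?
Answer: $\frac{73965}{549686} \approx 0.13456$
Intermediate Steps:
$r = -1532$ ($r = 3 - 1535 = -1532$)
$\frac{320918 - 394883}{-485342 + r 42} = \frac{320918 - 394883}{-485342 - 64344} = - \frac{73965}{-485342 - 64344} = - \frac{73965}{-549686} = \left(-73965\right) \left(- \frac{1}{549686}\right) = \frac{73965}{549686}$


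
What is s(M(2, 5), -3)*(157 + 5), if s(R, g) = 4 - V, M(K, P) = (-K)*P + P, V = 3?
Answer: 162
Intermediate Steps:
M(K, P) = P - K*P (M(K, P) = -K*P + P = P - K*P)
s(R, g) = 1 (s(R, g) = 4 - 1*3 = 4 - 3 = 1)
s(M(2, 5), -3)*(157 + 5) = 1*(157 + 5) = 1*162 = 162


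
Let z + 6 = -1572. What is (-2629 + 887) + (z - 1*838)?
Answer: -4158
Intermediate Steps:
z = -1578 (z = -6 - 1572 = -1578)
(-2629 + 887) + (z - 1*838) = (-2629 + 887) + (-1578 - 1*838) = -1742 + (-1578 - 838) = -1742 - 2416 = -4158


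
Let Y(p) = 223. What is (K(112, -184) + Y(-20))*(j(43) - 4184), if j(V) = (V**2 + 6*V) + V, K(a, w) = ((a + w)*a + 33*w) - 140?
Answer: 28583802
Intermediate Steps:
K(a, w) = -140 + 33*w + a*(a + w) (K(a, w) = (a*(a + w) + 33*w) - 140 = (33*w + a*(a + w)) - 140 = -140 + 33*w + a*(a + w))
j(V) = V**2 + 7*V
(K(112, -184) + Y(-20))*(j(43) - 4184) = ((-140 + 112**2 + 33*(-184) + 112*(-184)) + 223)*(43*(7 + 43) - 4184) = ((-140 + 12544 - 6072 - 20608) + 223)*(43*50 - 4184) = (-14276 + 223)*(2150 - 4184) = -14053*(-2034) = 28583802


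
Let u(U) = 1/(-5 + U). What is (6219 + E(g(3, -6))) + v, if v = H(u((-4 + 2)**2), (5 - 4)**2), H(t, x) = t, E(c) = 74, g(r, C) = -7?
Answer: 6292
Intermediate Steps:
v = -1 (v = 1/(-5 + (-4 + 2)**2) = 1/(-5 + (-2)**2) = 1/(-5 + 4) = 1/(-1) = -1)
(6219 + E(g(3, -6))) + v = (6219 + 74) - 1 = 6293 - 1 = 6292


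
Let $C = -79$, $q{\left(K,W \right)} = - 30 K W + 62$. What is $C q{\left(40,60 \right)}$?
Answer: $5683102$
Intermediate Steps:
$q{\left(K,W \right)} = 62 - 30 K W$ ($q{\left(K,W \right)} = - 30 K W + 62 = 62 - 30 K W$)
$C q{\left(40,60 \right)} = - 79 \left(62 - 1200 \cdot 60\right) = - 79 \left(62 - 72000\right) = \left(-79\right) \left(-71938\right) = 5683102$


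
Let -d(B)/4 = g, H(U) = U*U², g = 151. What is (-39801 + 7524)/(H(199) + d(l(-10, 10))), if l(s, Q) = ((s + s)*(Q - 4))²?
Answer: -10759/2626665 ≈ -0.0040961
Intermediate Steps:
H(U) = U³
l(s, Q) = 4*s²*(-4 + Q)² (l(s, Q) = ((2*s)*(-4 + Q))² = (2*s*(-4 + Q))² = 4*s²*(-4 + Q)²)
d(B) = -604 (d(B) = -4*151 = -604)
(-39801 + 7524)/(H(199) + d(l(-10, 10))) = (-39801 + 7524)/(199³ - 604) = -32277/(7880599 - 604) = -32277/7879995 = -32277*1/7879995 = -10759/2626665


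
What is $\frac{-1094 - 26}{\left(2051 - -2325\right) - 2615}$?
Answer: $- \frac{1120}{1761} \approx -0.636$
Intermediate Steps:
$\frac{-1094 - 26}{\left(2051 - -2325\right) - 2615} = - \frac{1120}{\left(2051 + 2325\right) - 2615} = - \frac{1120}{4376 - 2615} = - \frac{1120}{1761}$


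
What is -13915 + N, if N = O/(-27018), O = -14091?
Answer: -125313793/9006 ≈ -13914.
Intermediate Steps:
N = 4697/9006 (N = -14091/(-27018) = -14091*(-1/27018) = 4697/9006 ≈ 0.52154)
-13915 + N = -13915 + 4697/9006 = -125313793/9006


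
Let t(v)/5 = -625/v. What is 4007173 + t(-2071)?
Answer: 8298858408/2071 ≈ 4.0072e+6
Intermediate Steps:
t(v) = -3125/v (t(v) = 5*(-625/v) = -3125/v)
4007173 + t(-2071) = 4007173 - 3125/(-2071) = 4007173 - 3125*(-1/2071) = 4007173 + 3125/2071 = 8298858408/2071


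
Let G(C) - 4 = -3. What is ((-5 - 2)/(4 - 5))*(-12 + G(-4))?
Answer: -77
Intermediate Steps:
G(C) = 1 (G(C) = 4 - 3 = 1)
((-5 - 2)/(4 - 5))*(-12 + G(-4)) = ((-5 - 2)/(4 - 5))*(-12 + 1) = -7/(-1)*(-11) = -7*(-1)*(-11) = 7*(-11) = -77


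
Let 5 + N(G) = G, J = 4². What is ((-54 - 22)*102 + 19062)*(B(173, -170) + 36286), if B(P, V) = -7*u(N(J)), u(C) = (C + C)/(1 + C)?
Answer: 410249515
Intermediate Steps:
J = 16
N(G) = -5 + G
u(C) = 2*C/(1 + C) (u(C) = (2*C)/(1 + C) = 2*C/(1 + C))
B(P, V) = -77/6 (B(P, V) = -14*(-5 + 16)/(1 + (-5 + 16)) = -14*11/(1 + 11) = -14*11/12 = -7*11/6 = -77/6)
((-54 - 22)*102 + 19062)*(B(173, -170) + 36286) = ((-54 - 22)*102 + 19062)*(-77/6 + 36286) = (-76*102 + 19062)*(217639/6) = (-7752 + 19062)*(217639/6) = 11310*(217639/6) = 410249515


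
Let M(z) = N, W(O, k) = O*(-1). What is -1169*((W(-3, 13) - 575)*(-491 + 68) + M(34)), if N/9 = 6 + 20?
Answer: -283120110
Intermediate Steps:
W(O, k) = -O
N = 234 (N = 9*(6 + 20) = 9*26 = 234)
M(z) = 234
-1169*((W(-3, 13) - 575)*(-491 + 68) + M(34)) = -1169*((-1*(-3) - 575)*(-491 + 68) + 234) = -1169*((3 - 575)*(-423) + 234) = -1169*(-572*(-423) + 234) = -1169*(241956 + 234) = -1169*242190 = -283120110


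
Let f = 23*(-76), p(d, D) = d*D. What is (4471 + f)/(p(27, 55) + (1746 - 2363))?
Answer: 389/124 ≈ 3.1371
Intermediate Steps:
p(d, D) = D*d
f = -1748
(4471 + f)/(p(27, 55) + (1746 - 2363)) = (4471 - 1748)/(55*27 + (1746 - 2363)) = 2723/(1485 - 617) = 2723/868 = 2723*(1/868) = 389/124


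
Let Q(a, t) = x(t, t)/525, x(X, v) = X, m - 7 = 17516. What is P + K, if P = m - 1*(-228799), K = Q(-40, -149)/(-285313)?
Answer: 36896406112799/149789325 ≈ 2.4632e+5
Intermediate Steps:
m = 17523 (m = 7 + 17516 = 17523)
Q(a, t) = t/525
K = 149/149789325 (K = ((1/525)*(-149))/(-285313) = -149/525*(-1/285313) = 149/149789325 ≈ 9.9473e-7)
P = 246322 (P = 17523 - 1*(-228799) = 17523 + 228799 = 246322)
P + K = 246322 + 149/149789325 = 36896406112799/149789325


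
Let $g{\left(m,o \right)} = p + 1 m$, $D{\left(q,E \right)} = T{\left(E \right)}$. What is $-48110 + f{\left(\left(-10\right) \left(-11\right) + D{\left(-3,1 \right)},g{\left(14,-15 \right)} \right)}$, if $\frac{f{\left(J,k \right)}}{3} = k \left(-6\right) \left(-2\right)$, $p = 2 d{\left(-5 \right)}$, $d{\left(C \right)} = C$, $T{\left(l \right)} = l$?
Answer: $-47966$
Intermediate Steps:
$D{\left(q,E \right)} = E$
$p = -10$ ($p = 2 \left(-5\right) = -10$)
$g{\left(m,o \right)} = -10 + m$ ($g{\left(m,o \right)} = -10 + 1 m = -10 + m$)
$f{\left(J,k \right)} = 36 k$ ($f{\left(J,k \right)} = 3 k \left(-6\right) \left(-2\right) = 3 - 6 k \left(-2\right) = 3 \cdot 12 k = 36 k$)
$-48110 + f{\left(\left(-10\right) \left(-11\right) + D{\left(-3,1 \right)},g{\left(14,-15 \right)} \right)} = -48110 + 36 \left(-10 + 14\right) = -48110 + 36 \cdot 4 = -48110 + 144 = -47966$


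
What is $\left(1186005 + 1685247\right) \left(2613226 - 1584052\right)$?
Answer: $2955017905848$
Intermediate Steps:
$\left(1186005 + 1685247\right) \left(2613226 - 1584052\right) = 2871252 \cdot 1029174 = 2955017905848$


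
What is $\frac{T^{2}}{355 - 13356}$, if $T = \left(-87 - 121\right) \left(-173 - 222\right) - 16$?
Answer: $- \frac{6747636736}{13001} \approx -5.1901 \cdot 10^{5}$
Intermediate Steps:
$T = 82144$ ($T = \left(-208\right) \left(-395\right) - 16 = 82160 - 16 = 82144$)
$\frac{T^{2}}{355 - 13356} = \frac{82144^{2}}{355 - 13356} = \frac{6747636736}{355 - 13356} = \frac{6747636736}{-13001} = 6747636736 \left(- \frac{1}{13001}\right) = - \frac{6747636736}{13001}$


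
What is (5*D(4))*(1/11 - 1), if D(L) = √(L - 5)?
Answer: -50*I/11 ≈ -4.5455*I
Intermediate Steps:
D(L) = √(-5 + L)
(5*D(4))*(1/11 - 1) = (5*√(-5 + 4))*(1/11 - 1) = (5*√(-1))*(1/11 - 1) = (5*I)*(-10/11) = -50*I/11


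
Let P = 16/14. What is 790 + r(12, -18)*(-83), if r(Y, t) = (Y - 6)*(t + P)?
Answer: 64294/7 ≈ 9184.9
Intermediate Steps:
P = 8/7 (P = 16*(1/14) = 8/7 ≈ 1.1429)
r(Y, t) = (-6 + Y)*(8/7 + t) (r(Y, t) = (Y - 6)*(t + 8/7) = (-6 + Y)*(8/7 + t))
790 + r(12, -18)*(-83) = 790 + (-48/7 - 6*(-18) + (8/7)*12 + 12*(-18))*(-83) = 790 + (-48/7 + 108 + 96/7 - 216)*(-83) = 790 - 708/7*(-83) = 790 + 58764/7 = 64294/7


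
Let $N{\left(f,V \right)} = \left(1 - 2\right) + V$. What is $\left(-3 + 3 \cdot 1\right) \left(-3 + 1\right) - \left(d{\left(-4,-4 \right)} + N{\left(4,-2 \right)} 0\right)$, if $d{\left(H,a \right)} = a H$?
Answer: $-16$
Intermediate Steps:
$d{\left(H,a \right)} = H a$
$N{\left(f,V \right)} = -1 + V$
$\left(-3 + 3 \cdot 1\right) \left(-3 + 1\right) - \left(d{\left(-4,-4 \right)} + N{\left(4,-2 \right)} 0\right) = \left(-3 + 3 \cdot 1\right) \left(-3 + 1\right) - \left(\left(-4\right) \left(-4\right) + \left(-1 - 2\right) 0\right) = \left(-3 + 3\right) \left(-2\right) - \left(16 - 0\right) = 0 \left(-2\right) - \left(16 + 0\right) = 0 - 16 = -16$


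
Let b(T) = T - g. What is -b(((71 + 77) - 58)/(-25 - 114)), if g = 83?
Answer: 11627/139 ≈ 83.647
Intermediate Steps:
b(T) = -83 + T (b(T) = T - 1*83 = T - 83 = -83 + T)
-b(((71 + 77) - 58)/(-25 - 114)) = -(-83 + ((71 + 77) - 58)/(-25 - 114)) = -(-83 + (148 - 58)/(-139)) = -(-83 + 90*(-1/139)) = -(-83 - 90/139) = -1*(-11627/139) = 11627/139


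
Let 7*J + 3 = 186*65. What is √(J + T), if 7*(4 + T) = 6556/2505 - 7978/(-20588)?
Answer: √56143737539038970310/180505290 ≈ 41.511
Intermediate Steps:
J = 12087/7 (J = -3/7 + (186*65)/7 = -3/7 + (⅐)*12090 = -3/7 + 12090/7 = 12087/7 ≈ 1726.7)
T = -644541251/180505290 (T = -4 + (6556/2505 - 7978/(-20588))/7 = -4 + (6556*(1/2505) - 7978*(-1/20588))/7 = -4 + (6556/2505 + 3989/10294)/7 = -4 + (⅐)*(77479909/25786470) = -4 + 77479909/180505290 = -644541251/180505290 ≈ -3.5708)
√(J + T) = √(12087/7 - 644541251/180505290) = √(311036521639/180505290) = √56143737539038970310/180505290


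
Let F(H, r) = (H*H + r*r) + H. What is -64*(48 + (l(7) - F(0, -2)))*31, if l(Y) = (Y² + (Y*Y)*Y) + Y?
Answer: -878912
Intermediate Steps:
F(H, r) = H + H² + r² (F(H, r) = (H² + r²) + H = H + H² + r²)
l(Y) = Y + Y² + Y³ (l(Y) = (Y² + Y²*Y) + Y = (Y² + Y³) + Y = Y + Y² + Y³)
-64*(48 + (l(7) - F(0, -2)))*31 = -64*(48 + (7*(1 + 7 + 7²) - (0 + 0² + (-2)²)))*31 = -64*(48 + (7*(1 + 7 + 49) - (0 + 0 + 4)))*31 = -64*(48 + (7*57 - 1*4))*31 = -64*(48 + (399 - 4))*31 = -64*(48 + 395)*31 = -64*443*31 = -28352*31 = -878912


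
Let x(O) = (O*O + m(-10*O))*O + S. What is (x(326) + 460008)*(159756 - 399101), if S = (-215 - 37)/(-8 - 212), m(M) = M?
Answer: -89628832946827/11 ≈ -8.1481e+12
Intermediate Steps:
S = 63/55 (S = -252/(-220) = -252*(-1/220) = 63/55 ≈ 1.1455)
x(O) = 63/55 + O*(O**2 - 10*O) (x(O) = (O*O - 10*O)*O + 63/55 = (O**2 - 10*O)*O + 63/55 = O*(O**2 - 10*O) + 63/55 = 63/55 + O*(O**2 - 10*O))
(x(326) + 460008)*(159756 - 399101) = ((63/55 + 326**3 - 10*326**2) + 460008)*(159756 - 399101) = ((63/55 + 34645976 - 10*106276) + 460008)*(-239345) = ((63/55 + 34645976 - 1062760) + 460008)*(-239345) = (1847076943/55 + 460008)*(-239345) = (1872377383/55)*(-239345) = -89628832946827/11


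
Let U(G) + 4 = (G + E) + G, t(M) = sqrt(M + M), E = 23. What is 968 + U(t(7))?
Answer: 987 + 2*sqrt(14) ≈ 994.48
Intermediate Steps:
t(M) = sqrt(2)*sqrt(M) (t(M) = sqrt(2*M) = sqrt(2)*sqrt(M))
U(G) = 19 + 2*G (U(G) = -4 + ((G + 23) + G) = -4 + ((23 + G) + G) = -4 + (23 + 2*G) = 19 + 2*G)
968 + U(t(7)) = 968 + (19 + 2*(sqrt(2)*sqrt(7))) = 968 + (19 + 2*sqrt(14)) = 987 + 2*sqrt(14)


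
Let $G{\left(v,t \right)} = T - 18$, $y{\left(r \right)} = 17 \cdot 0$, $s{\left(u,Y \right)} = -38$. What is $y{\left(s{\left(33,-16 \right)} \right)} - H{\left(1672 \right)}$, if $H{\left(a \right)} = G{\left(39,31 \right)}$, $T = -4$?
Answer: $22$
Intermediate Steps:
$y{\left(r \right)} = 0$
$G{\left(v,t \right)} = -22$ ($G{\left(v,t \right)} = -4 - 18 = -22$)
$H{\left(a \right)} = -22$
$y{\left(s{\left(33,-16 \right)} \right)} - H{\left(1672 \right)} = 0 - -22 = 0 + 22 = 22$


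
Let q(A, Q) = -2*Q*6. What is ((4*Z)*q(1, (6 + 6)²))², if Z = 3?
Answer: 429981696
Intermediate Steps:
q(A, Q) = -12*Q
((4*Z)*q(1, (6 + 6)²))² = ((4*3)*(-12*(6 + 6)²))² = (12*(-12*12²))² = (12*(-12*144))² = (12*(-1728))² = (-20736)² = 429981696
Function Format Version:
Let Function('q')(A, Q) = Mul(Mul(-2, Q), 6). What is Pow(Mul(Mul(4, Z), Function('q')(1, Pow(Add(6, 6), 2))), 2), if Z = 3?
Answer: 429981696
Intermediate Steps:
Function('q')(A, Q) = Mul(-12, Q)
Pow(Mul(Mul(4, Z), Function('q')(1, Pow(Add(6, 6), 2))), 2) = Pow(Mul(Mul(4, 3), Mul(-12, Pow(Add(6, 6), 2))), 2) = Pow(Mul(12, Mul(-12, Pow(12, 2))), 2) = Pow(Mul(12, Mul(-12, 144)), 2) = Pow(Mul(12, -1728), 2) = Pow(-20736, 2) = 429981696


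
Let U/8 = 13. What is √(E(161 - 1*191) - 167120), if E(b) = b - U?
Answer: I*√167254 ≈ 408.97*I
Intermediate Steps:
U = 104 (U = 8*13 = 104)
E(b) = -104 + b (E(b) = b - 1*104 = b - 104 = -104 + b)
√(E(161 - 1*191) - 167120) = √((-104 + (161 - 1*191)) - 167120) = √((-104 + (161 - 191)) - 167120) = √((-104 - 30) - 167120) = √(-134 - 167120) = √(-167254) = I*√167254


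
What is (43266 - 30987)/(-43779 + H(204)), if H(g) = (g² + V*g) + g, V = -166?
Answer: -4093/11941 ≈ -0.34277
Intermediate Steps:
H(g) = g² - 165*g (H(g) = (g² - 166*g) + g = g² - 165*g)
(43266 - 30987)/(-43779 + H(204)) = (43266 - 30987)/(-43779 + 204*(-165 + 204)) = 12279/(-43779 + 204*39) = 12279/(-43779 + 7956) = 12279/(-35823) = 12279*(-1/35823) = -4093/11941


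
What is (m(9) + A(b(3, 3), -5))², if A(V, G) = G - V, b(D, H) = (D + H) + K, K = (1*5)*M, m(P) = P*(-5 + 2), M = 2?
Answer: 2304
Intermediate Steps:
m(P) = -3*P (m(P) = P*(-3) = -3*P)
K = 10 (K = (1*5)*2 = 5*2 = 10)
b(D, H) = 10 + D + H (b(D, H) = (D + H) + 10 = 10 + D + H)
(m(9) + A(b(3, 3), -5))² = (-3*9 + (-5 - (10 + 3 + 3)))² = (-27 + (-5 - 1*16))² = (-27 + (-5 - 16))² = (-27 - 21)² = (-48)² = 2304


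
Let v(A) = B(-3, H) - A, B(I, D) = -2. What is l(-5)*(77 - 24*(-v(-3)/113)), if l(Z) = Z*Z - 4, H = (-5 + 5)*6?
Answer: 183225/113 ≈ 1621.5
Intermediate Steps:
H = 0 (H = 0*6 = 0)
l(Z) = -4 + Z**2 (l(Z) = Z**2 - 4 = -4 + Z**2)
v(A) = -2 - A
l(-5)*(77 - 24*(-v(-3)/113)) = (-4 + (-5)**2)*(77 - 24/((-113/(-2 - 1*(-3))))) = (-4 + 25)*(77 - 24/((-113/(-2 + 3)))) = 21*(77 - 24/((-113/1))) = 21*(77 - 24/((-113*1))) = 21*(77 - 24/(-113)) = 21*(77 - 24*(-1/113)) = 21*(77 + 24/113) = 21*(8725/113) = 183225/113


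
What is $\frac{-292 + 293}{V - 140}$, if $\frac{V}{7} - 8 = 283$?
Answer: $\frac{1}{1897} \approx 0.00052715$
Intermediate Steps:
$V = 2037$ ($V = 56 + 7 \cdot 283 = 56 + 1981 = 2037$)
$\frac{-292 + 293}{V - 140} = \frac{-292 + 293}{2037 - 140} = 1 \cdot \frac{1}{1897} = \frac{1}{1897}$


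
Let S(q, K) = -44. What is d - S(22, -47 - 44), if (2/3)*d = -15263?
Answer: -45701/2 ≈ -22851.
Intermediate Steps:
d = -45789/2 (d = (3/2)*(-15263) = -45789/2 ≈ -22895.)
d - S(22, -47 - 44) = -45789/2 - 1*(-44) = -45789/2 + 44 = -45701/2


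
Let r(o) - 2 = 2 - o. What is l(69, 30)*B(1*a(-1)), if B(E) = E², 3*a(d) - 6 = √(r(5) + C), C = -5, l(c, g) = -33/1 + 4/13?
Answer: -4250/39 - 1700*I*√6/39 ≈ -108.97 - 106.77*I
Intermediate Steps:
r(o) = 4 - o (r(o) = 2 + (2 - o) = 4 - o)
l(c, g) = -425/13 (l(c, g) = -33*1 + 4*(1/13) = -33 + 4/13 = -425/13)
a(d) = 2 + I*√6/3 (a(d) = 2 + √((4 - 1*5) - 5)/3 = 2 + √((4 - 5) - 5)/3 = 2 + √(-1 - 5)/3 = 2 + √(-6)/3 = 2 + (I*√6)/3 = 2 + I*√6/3)
l(69, 30)*B(1*a(-1)) = -425*(2 + I*√6/3)²/13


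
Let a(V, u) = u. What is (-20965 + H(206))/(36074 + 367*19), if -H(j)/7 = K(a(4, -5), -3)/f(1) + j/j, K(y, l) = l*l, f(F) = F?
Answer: -21035/43047 ≈ -0.48865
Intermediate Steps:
K(y, l) = l**2
H(j) = -70 (H(j) = -7*((-3)**2/1 + j/j) = -7*(9*1 + 1) = -7*(9 + 1) = -7*10 = -70)
(-20965 + H(206))/(36074 + 367*19) = (-20965 - 70)/(36074 + 367*19) = -21035/(36074 + 6973) = -21035/43047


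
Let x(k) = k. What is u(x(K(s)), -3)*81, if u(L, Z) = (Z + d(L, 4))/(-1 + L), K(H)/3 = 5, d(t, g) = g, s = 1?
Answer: 81/14 ≈ 5.7857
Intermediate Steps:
K(H) = 15 (K(H) = 3*5 = 15)
u(L, Z) = (4 + Z)/(-1 + L) (u(L, Z) = (Z + 4)/(-1 + L) = (4 + Z)/(-1 + L))
u(x(K(s)), -3)*81 = ((4 - 3)/(-1 + 15))*81 = (1/14)*81 = 81/14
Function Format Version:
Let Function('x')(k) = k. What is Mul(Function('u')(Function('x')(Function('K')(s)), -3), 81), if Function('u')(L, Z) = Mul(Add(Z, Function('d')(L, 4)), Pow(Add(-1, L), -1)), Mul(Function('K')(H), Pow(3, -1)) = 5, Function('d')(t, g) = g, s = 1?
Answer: Rational(81, 14) ≈ 5.7857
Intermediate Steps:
Function('K')(H) = 15 (Function('K')(H) = Mul(3, 5) = 15)
Function('u')(L, Z) = Mul(Pow(Add(-1, L), -1), Add(4, Z)) (Function('u')(L, Z) = Mul(Add(Z, 4), Pow(Add(-1, L), -1)) = Mul(Add(4, Z), Pow(Add(-1, L), -1)) = Mul(Pow(Add(-1, L), -1), Add(4, Z)))
Mul(Function('u')(Function('x')(Function('K')(s)), -3), 81) = Mul(Mul(Pow(Add(-1, 15), -1), Add(4, -3)), 81) = Mul(Mul(Pow(14, -1), 1), 81) = Mul(Mul(Rational(1, 14), 1), 81) = Mul(Rational(1, 14), 81) = Rational(81, 14)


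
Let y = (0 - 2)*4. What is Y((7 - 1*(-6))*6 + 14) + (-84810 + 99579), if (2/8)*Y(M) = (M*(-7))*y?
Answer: 35377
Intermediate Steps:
y = -8 (y = -2*4 = -8)
Y(M) = 224*M (Y(M) = 4*((M*(-7))*(-8)) = 4*(-7*M*(-8)) = 4*(56*M) = 224*M)
Y((7 - 1*(-6))*6 + 14) + (-84810 + 99579) = 224*((7 - 1*(-6))*6 + 14) + (-84810 + 99579) = 224*((7 + 6)*6 + 14) + 14769 = 224*(13*6 + 14) + 14769 = 224*(78 + 14) + 14769 = 224*92 + 14769 = 20608 + 14769 = 35377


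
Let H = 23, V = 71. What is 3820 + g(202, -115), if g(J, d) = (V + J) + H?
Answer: 4116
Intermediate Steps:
g(J, d) = 94 + J (g(J, d) = (71 + J) + 23 = 94 + J)
3820 + g(202, -115) = 3820 + (94 + 202) = 3820 + 296 = 4116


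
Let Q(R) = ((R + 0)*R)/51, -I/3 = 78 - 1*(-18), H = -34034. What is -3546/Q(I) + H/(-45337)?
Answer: -99557389/69637632 ≈ -1.4296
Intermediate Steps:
I = -288 (I = -3*(78 - 1*(-18)) = -3*(78 + 18) = -3*96 = -288)
Q(R) = R²/51 (Q(R) = (R*R)*(1/51) = R²*(1/51) = R²/51)
-3546/Q(I) + H/(-45337) = -3546/((1/51)*(-288)²) - 34034/(-45337) = -3546/((1/51)*82944) - 34034*(-1/45337) = -3546/27648/17 + 34034/45337 = -3546*17/27648 + 34034/45337 = -3349/1536 + 34034/45337 = -99557389/69637632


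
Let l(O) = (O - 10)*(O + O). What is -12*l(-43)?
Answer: -54696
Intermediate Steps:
l(O) = 2*O*(-10 + O) (l(O) = (-10 + O)*(2*O) = 2*O*(-10 + O))
-12*l(-43) = -24*(-43)*(-10 - 43) = -24*(-43)*(-53) = -12*4558 = -54696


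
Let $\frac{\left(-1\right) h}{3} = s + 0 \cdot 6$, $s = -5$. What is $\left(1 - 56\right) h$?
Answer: $-825$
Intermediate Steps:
$h = 15$ ($h = - 3 \left(-5 + 0 \cdot 6\right) = - 3 \left(-5 + 0\right) = \left(-3\right) \left(-5\right) = 15$)
$\left(1 - 56\right) h = \left(1 - 56\right) 15 = \left(-55\right) 15 = -825$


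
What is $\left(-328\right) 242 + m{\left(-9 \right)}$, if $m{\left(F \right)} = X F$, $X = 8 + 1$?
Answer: $-79457$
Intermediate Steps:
$X = 9$
$m{\left(F \right)} = 9 F$
$\left(-328\right) 242 + m{\left(-9 \right)} = \left(-328\right) 242 + 9 \left(-9\right) = -79376 - 81 = -79457$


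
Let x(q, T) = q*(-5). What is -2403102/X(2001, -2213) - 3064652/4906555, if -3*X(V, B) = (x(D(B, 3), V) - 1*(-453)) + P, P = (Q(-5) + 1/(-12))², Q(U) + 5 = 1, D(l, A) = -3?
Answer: 5093477430462484/342443193115 ≈ 14874.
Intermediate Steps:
x(q, T) = -5*q
Q(U) = -4 (Q(U) = -5 + 1 = -4)
P = 2401/144 (P = (-4 + 1/(-12))² = (-4 - 1/12)² = (-49/12)² = 2401/144 ≈ 16.674)
X(V, B) = -69793/432 (X(V, B) = -((-5*(-3) - 1*(-453)) + 2401/144)/3 = -((15 + 453) + 2401/144)/3 = -(468 + 2401/144)/3 = -⅓*69793/144 = -69793/432)
-2403102/X(2001, -2213) - 3064652/4906555 = -2403102/(-69793/432) - 3064652/4906555 = -2403102*(-432/69793) - 3064652*1/4906555 = 1038140064/69793 - 3064652/4906555 = 5093477430462484/342443193115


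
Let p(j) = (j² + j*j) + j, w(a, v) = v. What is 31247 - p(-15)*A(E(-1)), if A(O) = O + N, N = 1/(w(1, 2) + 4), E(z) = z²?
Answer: 61479/2 ≈ 30740.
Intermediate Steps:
p(j) = j + 2*j² (p(j) = (j² + j²) + j = 2*j² + j = j + 2*j²)
N = ⅙ (N = 1/(2 + 4) = 1/6 = ⅙ ≈ 0.16667)
A(O) = ⅙ + O (A(O) = O + ⅙ = ⅙ + O)
31247 - p(-15)*A(E(-1)) = 31247 - (-15*(1 + 2*(-15)))*(⅙ + (-1)²) = 31247 - (-15*(1 - 30))*(⅙ + 1) = 31247 - (-15*(-29))*7/6 = 31247 - 435*7/6 = 31247 - 1*1015/2 = 31247 - 1015/2 = 61479/2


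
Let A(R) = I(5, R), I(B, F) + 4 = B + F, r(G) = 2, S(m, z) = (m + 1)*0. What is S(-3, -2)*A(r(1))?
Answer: 0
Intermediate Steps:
S(m, z) = 0 (S(m, z) = (1 + m)*0 = 0)
I(B, F) = -4 + B + F (I(B, F) = -4 + (B + F) = -4 + B + F)
A(R) = 1 + R (A(R) = -4 + 5 + R = 1 + R)
S(-3, -2)*A(r(1)) = 0*(1 + 2) = 0*3 = 0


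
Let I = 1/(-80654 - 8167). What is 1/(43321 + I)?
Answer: 88821/3847814540 ≈ 2.3083e-5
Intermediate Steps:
I = -1/88821 (I = 1/(-88821) = -1/88821 ≈ -1.1259e-5)
1/(43321 + I) = 1/(43321 - 1/88821) = 1/(3847814540/88821) = 88821/3847814540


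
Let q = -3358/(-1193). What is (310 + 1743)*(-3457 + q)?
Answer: -8460090679/1193 ≈ -7.0914e+6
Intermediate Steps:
q = 3358/1193 (q = -3358*(-1/1193) = 3358/1193 ≈ 2.8148)
(310 + 1743)*(-3457 + q) = (310 + 1743)*(-3457 + 3358/1193) = 2053*(-4120843/1193) = -8460090679/1193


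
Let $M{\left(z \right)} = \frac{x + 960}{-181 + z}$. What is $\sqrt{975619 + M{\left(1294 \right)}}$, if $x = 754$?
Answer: $\frac{\sqrt{1208568480693}}{1113} \approx 987.74$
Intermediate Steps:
$M{\left(z \right)} = \frac{1714}{-181 + z}$ ($M{\left(z \right)} = \frac{754 + 960}{-181 + z} = \frac{1714}{-181 + z}$)
$\sqrt{975619 + M{\left(1294 \right)}} = \sqrt{975619 + \frac{1714}{-181 + 1294}} = \sqrt{975619 + \frac{1714}{1113}} = \sqrt{\frac{1085865661}{1113}} = \frac{\sqrt{1208568480693}}{1113}$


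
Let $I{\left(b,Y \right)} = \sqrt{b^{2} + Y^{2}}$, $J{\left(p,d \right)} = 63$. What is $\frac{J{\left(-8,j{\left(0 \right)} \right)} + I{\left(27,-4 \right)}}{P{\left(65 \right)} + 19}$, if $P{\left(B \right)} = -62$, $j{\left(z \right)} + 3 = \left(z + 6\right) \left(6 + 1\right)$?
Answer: $- \frac{63}{43} - \frac{\sqrt{745}}{43} \approx -2.0999$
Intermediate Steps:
$j{\left(z \right)} = 39 + 7 z$ ($j{\left(z \right)} = -3 + \left(z + 6\right) \left(6 + 1\right) = -3 + \left(6 + z\right) 7 = -3 + \left(42 + 7 z\right) = 39 + 7 z$)
$I{\left(b,Y \right)} = \sqrt{Y^{2} + b^{2}}$
$\frac{J{\left(-8,j{\left(0 \right)} \right)} + I{\left(27,-4 \right)}}{P{\left(65 \right)} + 19} = \frac{63 + \sqrt{\left(-4\right)^{2} + 27^{2}}}{-62 + 19} = \frac{63 + \sqrt{16 + 729}}{-43} = \left(63 + \sqrt{745}\right) \left(- \frac{1}{43}\right) = - \frac{63}{43} - \frac{\sqrt{745}}{43}$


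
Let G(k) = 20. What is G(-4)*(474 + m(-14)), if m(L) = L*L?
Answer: 13400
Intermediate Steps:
m(L) = L²
G(-4)*(474 + m(-14)) = 20*(474 + (-14)²) = 20*(474 + 196) = 20*670 = 13400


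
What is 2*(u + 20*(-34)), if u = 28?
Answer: -1304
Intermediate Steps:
2*(u + 20*(-34)) = 2*(28 + 20*(-34)) = 2*(28 - 680) = 2*(-652) = -1304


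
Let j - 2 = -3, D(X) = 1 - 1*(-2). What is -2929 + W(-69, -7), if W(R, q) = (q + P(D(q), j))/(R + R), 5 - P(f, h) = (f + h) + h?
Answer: -134733/46 ≈ -2929.0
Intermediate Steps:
D(X) = 3 (D(X) = 1 + 2 = 3)
j = -1 (j = 2 - 3 = -1)
P(f, h) = 5 - f - 2*h (P(f, h) = 5 - ((f + h) + h) = 5 - (f + 2*h) = 5 + (-f - 2*h) = 5 - f - 2*h)
W(R, q) = (4 + q)/(2*R) (W(R, q) = (q + (5 - 1*3 - 2*(-1)))/(R + R) = (q + (5 - 3 + 2))/((2*R)) = (q + 4)*(1/(2*R)) = (4 + q)*(1/(2*R)) = (4 + q)/(2*R))
-2929 + W(-69, -7) = -2929 + (1/2)*(4 - 7)/(-69) = -2929 + (1/2)*(-1/69)*(-3) = -2929 + 1/46 = -134733/46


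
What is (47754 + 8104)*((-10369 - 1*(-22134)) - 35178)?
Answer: -1307803354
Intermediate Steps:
(47754 + 8104)*((-10369 - 1*(-22134)) - 35178) = 55858*((-10369 + 22134) - 35178) = 55858*(11765 - 35178) = 55858*(-23413) = -1307803354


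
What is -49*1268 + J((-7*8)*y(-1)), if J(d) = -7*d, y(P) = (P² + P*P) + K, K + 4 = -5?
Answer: -64876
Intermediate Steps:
K = -9 (K = -4 - 5 = -9)
y(P) = -9 + 2*P² (y(P) = (P² + P*P) - 9 = (P² + P²) - 9 = 2*P² - 9 = -9 + 2*P²)
-49*1268 + J((-7*8)*y(-1)) = -49*1268 - 7*(-7*8)*(-9 + 2*(-1)²) = -62132 - (-392)*(-9 + 2*1) = -62132 - (-392)*(-9 + 2) = -62132 - (-392)*(-7) = -62132 - 7*392 = -62132 - 2744 = -64876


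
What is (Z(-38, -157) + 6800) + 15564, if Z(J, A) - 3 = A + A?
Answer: 22053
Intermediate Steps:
Z(J, A) = 3 + 2*A (Z(J, A) = 3 + (A + A) = 3 + 2*A)
(Z(-38, -157) + 6800) + 15564 = ((3 + 2*(-157)) + 6800) + 15564 = ((3 - 314) + 6800) + 15564 = (-311 + 6800) + 15564 = 6489 + 15564 = 22053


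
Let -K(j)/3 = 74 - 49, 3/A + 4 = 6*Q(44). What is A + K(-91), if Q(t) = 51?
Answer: -22647/302 ≈ -74.990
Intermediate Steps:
A = 3/302 (A = 3/(-4 + 6*51) = 3/(-4 + 306) = 3/302 ≈ 0.0099338)
K(j) = -75 (K(j) = -3*(74 - 49) = -3*25 = -75)
A + K(-91) = 3/302 - 75 = -22647/302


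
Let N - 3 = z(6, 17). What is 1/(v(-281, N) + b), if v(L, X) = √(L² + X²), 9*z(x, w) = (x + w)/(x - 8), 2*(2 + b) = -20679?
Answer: -128871/1331735434 - 45*√1023373/17312560642 ≈ -9.9399e-5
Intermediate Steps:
b = -20683/2 (b = -2 + (½)*(-20679) = -2 - 20679/2 = -20683/2 ≈ -10342.)
z(x, w) = (w + x)/(9*(-8 + x)) (z(x, w) = ((x + w)/(x - 8))/9 = ((w + x)/(-8 + x))/9 = (w + x)/(9*(-8 + x)))
N = 31/18 (N = 3 + (17 + 6)/(9*(-8 + 6)) = 3 + (⅑)*23/(-2) = 3 + (⅑)*(-½)*23 = 3 - 23/18 = 31/18 ≈ 1.7222)
1/(v(-281, N) + b) = 1/(√((-281)² + (31/18)²) - 20683/2) = 1/(√(78961 + 961/324) - 20683/2) = 1/(√(25584325/324) - 20683/2) = 1/(5*√1023373/18 - 20683/2) = 1/(-20683/2 + 5*√1023373/18)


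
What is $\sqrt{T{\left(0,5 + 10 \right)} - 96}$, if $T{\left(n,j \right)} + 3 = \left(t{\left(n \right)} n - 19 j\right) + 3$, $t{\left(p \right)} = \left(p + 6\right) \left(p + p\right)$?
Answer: $i \sqrt{381} \approx 19.519 i$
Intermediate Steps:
$t{\left(p \right)} = 2 p \left(6 + p\right)$ ($t{\left(p \right)} = \left(6 + p\right) 2 p = 2 p \left(6 + p\right)$)
$T{\left(n,j \right)} = - 19 j + 2 n^{2} \left(6 + n\right)$ ($T{\left(n,j \right)} = -3 - \left(-3 + 19 j - 2 n \left(6 + n\right) n\right) = -3 - \left(-3 + 19 j - 2 n^{2} \left(6 + n\right)\right) = -3 + \left(3 - 19 j + 2 n^{2} \left(6 + n\right)\right) = - 19 j + 2 n^{2} \left(6 + n\right)$)
$\sqrt{T{\left(0,5 + 10 \right)} - 96} = \sqrt{\left(- 19 \left(5 + 10\right) + 2 \cdot 0^{2} \left(6 + 0\right)\right) - 96} = \sqrt{\left(\left(-19\right) 15 + 2 \cdot 0 \cdot 6\right) - 96} = \sqrt{\left(-285 + 0\right) - 96} = \sqrt{-285 - 96} = \sqrt{-381} = i \sqrt{381}$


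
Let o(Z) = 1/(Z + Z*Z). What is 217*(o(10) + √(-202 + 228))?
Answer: 217/110 + 217*√26 ≈ 1108.5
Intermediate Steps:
o(Z) = 1/(Z + Z²)
217*(o(10) + √(-202 + 228)) = 217*(1/(10*(1 + 10)) + √(-202 + 228)) = 217*((⅒)/11 + √26) = 217*((⅒)*(1/11) + √26) = 217*(1/110 + √26) = 217/110 + 217*√26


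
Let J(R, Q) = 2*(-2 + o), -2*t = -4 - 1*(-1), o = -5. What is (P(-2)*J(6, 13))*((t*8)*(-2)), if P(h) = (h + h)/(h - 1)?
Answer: 448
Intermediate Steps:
t = 3/2 (t = -(-4 - 1*(-1))/2 = -(-4 + 1)/2 = -½*(-3) = 3/2 ≈ 1.5000)
P(h) = 2*h/(-1 + h) (P(h) = (2*h)/(-1 + h) = 2*h/(-1 + h))
J(R, Q) = -14 (J(R, Q) = 2*(-2 - 5) = 2*(-7) = -14)
(P(-2)*J(6, 13))*((t*8)*(-2)) = ((2*(-2)/(-1 - 2))*(-14))*(((3/2)*8)*(-2)) = ((2*(-2)/(-3))*(-14))*(12*(-2)) = ((2*(-2)*(-⅓))*(-14))*(-24) = ((4/3)*(-14))*(-24) = -56/3*(-24) = 448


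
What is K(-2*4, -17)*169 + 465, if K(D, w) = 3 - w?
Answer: 3845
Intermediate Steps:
K(-2*4, -17)*169 + 465 = (3 - 1*(-17))*169 + 465 = (3 + 17)*169 + 465 = 20*169 + 465 = 3380 + 465 = 3845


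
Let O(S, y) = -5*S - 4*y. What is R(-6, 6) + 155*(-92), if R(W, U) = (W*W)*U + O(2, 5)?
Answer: -14074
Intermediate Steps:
R(W, U) = -30 + U*W² (R(W, U) = (W*W)*U + (-5*2 - 4*5) = W²*U + (-10 - 20) = U*W² - 30 = -30 + U*W²)
R(-6, 6) + 155*(-92) = (-30 + 6*(-6)²) + 155*(-92) = (-30 + 6*36) - 14260 = (-30 + 216) - 14260 = 186 - 14260 = -14074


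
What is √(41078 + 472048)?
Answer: 3*√57014 ≈ 716.33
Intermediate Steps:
√(41078 + 472048) = √513126 = 3*√57014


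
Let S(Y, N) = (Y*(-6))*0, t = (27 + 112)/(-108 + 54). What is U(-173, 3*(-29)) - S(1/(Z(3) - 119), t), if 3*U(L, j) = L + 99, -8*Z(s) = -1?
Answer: -74/3 ≈ -24.667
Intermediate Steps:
Z(s) = ⅛ (Z(s) = -⅛*(-1) = ⅛)
t = -139/54 (t = 139/(-54) = 139*(-1/54) = -139/54 ≈ -2.5741)
U(L, j) = 33 + L/3 (U(L, j) = (L + 99)/3 = (99 + L)/3 = 33 + L/3)
S(Y, N) = 0 (S(Y, N) = -6*Y*0 = 0)
U(-173, 3*(-29)) - S(1/(Z(3) - 119), t) = (33 + (⅓)*(-173)) - 1*0 = (33 - 173/3) + 0 = -74/3 + 0 = -74/3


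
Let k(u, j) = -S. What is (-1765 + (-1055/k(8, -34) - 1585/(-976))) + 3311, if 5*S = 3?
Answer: 9679843/2928 ≈ 3306.0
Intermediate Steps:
S = ⅗ (S = (⅕)*3 = ⅗ ≈ 0.60000)
k(u, j) = -⅗ (k(u, j) = -1*⅗ = -⅗)
(-1765 + (-1055/k(8, -34) - 1585/(-976))) + 3311 = (-1765 + (-1055/(-⅗) - 1585/(-976))) + 3311 = (-1765 + (-1055*(-5/3) - 1585*(-1/976))) + 3311 = (-1765 + (5275/3 + 1585/976)) + 3311 = (-1765 + 5153155/2928) + 3311 = -14765/2928 + 3311 = 9679843/2928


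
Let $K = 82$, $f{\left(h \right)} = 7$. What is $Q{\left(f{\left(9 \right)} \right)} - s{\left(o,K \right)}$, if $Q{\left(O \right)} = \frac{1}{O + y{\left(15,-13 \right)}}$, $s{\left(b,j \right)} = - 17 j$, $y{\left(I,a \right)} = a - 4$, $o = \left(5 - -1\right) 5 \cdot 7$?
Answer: $\frac{13939}{10} \approx 1393.9$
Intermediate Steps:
$o = 210$ ($o = \left(5 + 1\right) 5 \cdot 7 = 6 \cdot 5 \cdot 7 = 30 \cdot 7 = 210$)
$y{\left(I,a \right)} = -4 + a$ ($y{\left(I,a \right)} = a - 4 = -4 + a$)
$Q{\left(O \right)} = \frac{1}{-17 + O}$ ($Q{\left(O \right)} = \frac{1}{O - 17} = \frac{1}{-17 + O}$)
$Q{\left(f{\left(9 \right)} \right)} - s{\left(o,K \right)} = \frac{1}{-17 + 7} - \left(-17\right) 82 = \frac{1}{-10} - -1394 = - \frac{1}{10} + 1394 = \frac{13939}{10}$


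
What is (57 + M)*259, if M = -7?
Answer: 12950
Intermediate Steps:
(57 + M)*259 = (57 - 7)*259 = 50*259 = 12950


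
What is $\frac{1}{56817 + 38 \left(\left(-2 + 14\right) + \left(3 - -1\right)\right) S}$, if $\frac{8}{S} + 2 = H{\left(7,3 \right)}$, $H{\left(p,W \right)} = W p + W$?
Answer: $\frac{11}{627419} \approx 1.7532 \cdot 10^{-5}$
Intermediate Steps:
$H{\left(p,W \right)} = W + W p$
$S = \frac{4}{11}$ ($S = \frac{8}{-2 + 3 \left(1 + 7\right)} = \frac{8}{-2 + 3 \cdot 8} = \frac{8}{-2 + 24} = \frac{8}{22} = 8 \cdot \frac{1}{22} = \frac{4}{11} \approx 0.36364$)
$\frac{1}{56817 + 38 \left(\left(-2 + 14\right) + \left(3 - -1\right)\right) S} = \frac{1}{56817 + 38 \left(\left(-2 + 14\right) + \left(3 - -1\right)\right) \frac{4}{11}} = \frac{1}{56817 + 38 \left(12 + \left(3 + 1\right)\right) \frac{4}{11}} = \frac{1}{56817 + 38 \left(12 + 4\right) \frac{4}{11}} = \frac{1}{56817 + 38 \cdot 16 \cdot \frac{4}{11}} = \frac{1}{56817 + 608 \cdot \frac{4}{11}} = \frac{1}{56817 + \frac{2432}{11}} = \frac{1}{\frac{627419}{11}} = \frac{11}{627419}$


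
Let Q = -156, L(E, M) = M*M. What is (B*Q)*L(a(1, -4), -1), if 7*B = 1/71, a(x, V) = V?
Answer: -156/497 ≈ -0.31388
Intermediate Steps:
B = 1/497 (B = (⅐)/71 = (⅐)*(1/71) = 1/497 ≈ 0.0020121)
L(E, M) = M²
(B*Q)*L(a(1, -4), -1) = ((1/497)*(-156))*(-1)² = -156/497*1 = -156/497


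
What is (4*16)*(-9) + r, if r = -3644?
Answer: -4220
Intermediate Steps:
(4*16)*(-9) + r = (4*16)*(-9) - 3644 = 64*(-9) - 3644 = -576 - 3644 = -4220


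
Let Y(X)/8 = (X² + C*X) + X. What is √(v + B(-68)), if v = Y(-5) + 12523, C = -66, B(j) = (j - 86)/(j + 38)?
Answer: √3448830/15 ≈ 123.81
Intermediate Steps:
B(j) = (-86 + j)/(38 + j)
Y(X) = -520*X + 8*X² (Y(X) = 8*((X² - 66*X) + X) = 8*(X² - 65*X) = -520*X + 8*X²)
v = 15323 (v = 8*(-5)*(-65 - 5) + 12523 = 8*(-5)*(-70) + 12523 = 2800 + 12523 = 15323)
√(v + B(-68)) = √(15323 + (-86 - 68)/(38 - 68)) = √(15323 - 154/(-30)) = √(15323 - 1/30*(-154)) = √(15323 + 77/15) = √(229922/15) = √3448830/15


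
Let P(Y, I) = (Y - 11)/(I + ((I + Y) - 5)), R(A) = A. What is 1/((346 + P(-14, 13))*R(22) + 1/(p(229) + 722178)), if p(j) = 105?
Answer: 5055981/38088871729 ≈ 0.00013274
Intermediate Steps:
P(Y, I) = (-11 + Y)/(-5 + Y + 2*I) (P(Y, I) = (-11 + Y)/(I + (-5 + I + Y)) = (-11 + Y)/(-5 + Y + 2*I))
1/((346 + P(-14, 13))*R(22) + 1/(p(229) + 722178)) = 1/((346 + (-11 - 14)/(-5 - 14 + 2*13))*22 + 1/(105 + 722178)) = 1/((346 - 25/(-5 - 14 + 26))*22 + 1/722283) = 1/((346 - 25/7)*22 + 1/722283) = 1/((2397/7)*22 + 1/722283) = 1/(52734/7 + 1/722283) = 1/(38088871729/5055981) = 5055981/38088871729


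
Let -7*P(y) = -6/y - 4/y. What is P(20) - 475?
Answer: -6649/14 ≈ -474.93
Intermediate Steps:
P(y) = 10/(7*y) (P(y) = -(-6/y - 4/y)/7 = -(-10)/(7*y) = 10/(7*y))
P(20) - 475 = (10/7)/20 - 475 = (10/7)*(1/20) - 475 = 1/14 - 475 = -6649/14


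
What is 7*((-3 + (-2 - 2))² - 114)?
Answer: -455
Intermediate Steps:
7*((-3 + (-2 - 2))² - 114) = 7*((-3 - 4)² - 114) = 7*((-7)² - 114) = 7*(49 - 114) = 7*(-65) = -455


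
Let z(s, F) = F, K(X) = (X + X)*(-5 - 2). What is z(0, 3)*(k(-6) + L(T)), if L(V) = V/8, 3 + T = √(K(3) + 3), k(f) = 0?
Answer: -9/8 + 3*I*√39/8 ≈ -1.125 + 2.3419*I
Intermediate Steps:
K(X) = -14*X (K(X) = (2*X)*(-7) = -14*X)
T = -3 + I*√39 (T = -3 + √(-14*3 + 3) = -3 + √(-42 + 3) = -3 + √(-39) = -3 + I*√39 ≈ -3.0 + 6.245*I)
L(V) = V/8 (L(V) = V*(⅛) = V/8)
z(0, 3)*(k(-6) + L(T)) = 3*(0 + (-3 + I*√39)/8) = 3*(0 + (-3/8 + I*√39/8)) = 3*(-3/8 + I*√39/8) = -9/8 + 3*I*√39/8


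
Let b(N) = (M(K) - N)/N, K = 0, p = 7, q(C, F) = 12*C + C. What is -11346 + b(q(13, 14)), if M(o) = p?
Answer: -1917636/169 ≈ -11347.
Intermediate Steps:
q(C, F) = 13*C
M(o) = 7
b(N) = (7 - N)/N
-11346 + b(q(13, 14)) = -11346 + (7 - 13*13)/((13*13)) = -11346 + (7 - 1*169)/169 = -11346 + (7 - 169)/169 = -11346 + (1/169)*(-162) = -11346 - 162/169 = -1917636/169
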